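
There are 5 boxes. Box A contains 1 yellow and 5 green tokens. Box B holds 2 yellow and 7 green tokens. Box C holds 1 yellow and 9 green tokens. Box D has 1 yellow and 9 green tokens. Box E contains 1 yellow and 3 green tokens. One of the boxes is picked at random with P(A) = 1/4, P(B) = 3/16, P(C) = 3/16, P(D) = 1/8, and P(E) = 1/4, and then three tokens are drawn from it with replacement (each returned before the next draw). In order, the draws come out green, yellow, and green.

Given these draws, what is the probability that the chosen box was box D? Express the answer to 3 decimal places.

Compute the likelihood of the observed sequence for each case: P(data | box A) = (5/6)(1/6)(5/6) = 0.11574; P(data | box B) = (7/9)(2/9)(7/9) = 0.13443; P(data | box C) = (9/10)(1/10)(9/10) = 0.081; P(data | box D) = (9/10)(1/10)(9/10) = 0.081; P(data | box E) = (3/4)(1/4)(3/4) = 0.14062.
Weighting by the prior gives 1/4 · 0.11574 = 0.028935, 3/16 · 0.13443 = 0.025206, 3/16 · 0.081 = 0.015187, 1/8 · 0.081 = 0.010125, 1/4 · 0.14062 = 0.035156; summing to 0.11461.
Therefore the posterior P(box D | data) = (0.010125) / (0.11461) = 0.088343.

0.088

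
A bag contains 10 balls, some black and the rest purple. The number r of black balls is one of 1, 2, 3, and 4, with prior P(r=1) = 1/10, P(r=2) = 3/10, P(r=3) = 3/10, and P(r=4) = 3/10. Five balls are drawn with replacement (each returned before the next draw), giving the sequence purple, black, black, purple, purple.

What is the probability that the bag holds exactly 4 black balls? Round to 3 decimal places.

0.391

For each hypothesis, P(data | H) works out to: P(data | r = 1) = (9/10)(1/10)(1/10)(9/10)(9/10) = 0.00729; P(data | r = 2) = (8/10)(2/10)(2/10)(8/10)(8/10) = 0.02048; P(data | r = 3) = (7/10)(3/10)(3/10)(7/10)(7/10) = 0.03087; P(data | r = 4) = (6/10)(4/10)(4/10)(6/10)(6/10) = 0.03456.
Multiplying each by its prior: 1/10 · 0.00729 = 0.000729, 3/10 · 0.02048 = 0.006144, 3/10 · 0.03087 = 0.009261, 3/10 · 0.03456 = 0.010368; with total 0.026502.
So P(r = 4 | data) = (0.010368) / (0.026502) = 0.39122.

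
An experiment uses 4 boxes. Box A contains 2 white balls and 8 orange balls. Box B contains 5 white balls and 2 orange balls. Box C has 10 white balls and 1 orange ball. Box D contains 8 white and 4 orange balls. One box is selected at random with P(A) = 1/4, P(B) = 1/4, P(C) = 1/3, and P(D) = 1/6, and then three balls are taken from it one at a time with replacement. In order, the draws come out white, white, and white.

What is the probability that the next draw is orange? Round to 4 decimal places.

Compute the likelihood of the observed sequence for each case: P(data | box A) = (2/10)(2/10)(2/10) = 0.008; P(data | box B) = (5/7)(5/7)(5/7) = 0.36443; P(data | box C) = (10/11)(10/11)(10/11) = 0.75131; P(data | box D) = (8/12)(8/12)(8/12) = 0.2963.
The prior-weighted likelihoods are 1/4 · 0.008 = 0.002, 1/4 · 0.36443 = 0.091108, 1/3 · 0.75131 = 0.25044, 1/6 · 0.2963 = 0.049383; summing to 0.39293.
Normalising, the posterior is P(box A | data) = 0.00509, P(box B | data) = 0.23187, P(box C | data) = 0.63736, P(box D | data) = 0.12568.
The predictive probability is P(orange next | data) = (4/5)(0.00509) + (2/7)(0.23187) + (1/11)(0.63736) + (1/3)(0.12568) = 0.17016.

0.1702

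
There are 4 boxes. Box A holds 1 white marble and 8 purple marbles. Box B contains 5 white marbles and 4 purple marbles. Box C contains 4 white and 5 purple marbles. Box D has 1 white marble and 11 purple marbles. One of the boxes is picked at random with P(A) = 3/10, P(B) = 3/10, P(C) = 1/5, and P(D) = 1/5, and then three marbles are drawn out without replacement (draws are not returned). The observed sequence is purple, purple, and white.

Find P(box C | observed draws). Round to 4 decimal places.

For each hypothesis, P(data | H) works out to: P(data | box A) = (8/9)(7/8)(1/7) = 1/9; P(data | box B) = (4/9)(3/8)(5/7) = 5/42; P(data | box C) = (5/9)(4/8)(4/7) = 10/63; P(data | box D) = (11/12)(10/11)(1/10) = 1/12.
Weighting by the prior gives 3/10 · 1/9 = 1/30, 3/10 · 5/42 = 1/28, 1/5 · 10/63 = 2/63, 1/5 · 1/12 = 1/60; summing to 37/315.
By Bayes' rule, P(box C | data) = (2/63) / (37/315) = 10/37.

0.2703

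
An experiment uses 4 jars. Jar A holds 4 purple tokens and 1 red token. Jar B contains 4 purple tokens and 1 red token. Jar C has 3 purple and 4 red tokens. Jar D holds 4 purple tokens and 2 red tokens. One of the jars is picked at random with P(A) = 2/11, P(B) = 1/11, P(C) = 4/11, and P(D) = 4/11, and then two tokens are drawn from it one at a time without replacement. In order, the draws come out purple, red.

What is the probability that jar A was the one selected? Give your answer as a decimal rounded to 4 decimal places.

For each hypothesis, P(data | H) works out to: P(data | jar A) = (4/5)(1/4) = 1/5; P(data | jar B) = (4/5)(1/4) = 1/5; P(data | jar C) = (3/7)(4/6) = 2/7; P(data | jar D) = (4/6)(2/5) = 4/15.
Multiplying each by its prior: 2/11 · 1/5 = 2/55, 1/11 · 1/5 = 1/55, 4/11 · 2/7 = 8/77, 4/11 · 4/15 = 16/165; these sum to 59/231.
By Bayes' rule, P(jar A | data) = (2/55) / (59/231) = 42/295.

0.1424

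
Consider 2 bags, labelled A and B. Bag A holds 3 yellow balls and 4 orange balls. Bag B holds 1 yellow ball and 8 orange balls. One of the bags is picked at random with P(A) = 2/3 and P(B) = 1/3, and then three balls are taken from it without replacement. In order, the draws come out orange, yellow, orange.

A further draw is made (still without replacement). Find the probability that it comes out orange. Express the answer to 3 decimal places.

For each hypothesis, P(data | H) works out to: P(data | bag A) = (4/7)(3/6)(3/5) = 6/35; P(data | bag B) = (8/9)(1/8)(7/7) = 1/9.
The prior-weighted likelihoods are 2/3 · 6/35 = 4/35, 1/3 · 1/9 = 1/27; summing to 143/945.
Dividing through by the total gives posterior P(bag A | data) = 108/143, P(bag B | data) = 35/143.
So P(orange next | data) = Σ P(orange next | H) P(H | data) = (1/2)(108/143) + (1)(35/143) = 89/143.

0.622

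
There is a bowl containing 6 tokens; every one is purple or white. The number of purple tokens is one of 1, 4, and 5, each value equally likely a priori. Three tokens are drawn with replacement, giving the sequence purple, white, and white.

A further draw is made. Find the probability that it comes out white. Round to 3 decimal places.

0.587

Compute the likelihood of the observed sequence for each case: P(data | r = 1) = (1/6)(5/6)(5/6) = 25/216; P(data | r = 4) = (4/6)(2/6)(2/6) = 2/27; P(data | r = 5) = (5/6)(1/6)(1/6) = 5/216.
The prior-weighted likelihoods are 1/3 · 25/216 = 25/648, 1/3 · 2/27 = 2/81, 1/3 · 5/216 = 5/648; these sum to 23/324.
Normalising, the posterior is P(r = 1 | data) = 25/46, P(r = 4 | data) = 8/23, P(r = 5 | data) = 5/46.
So P(white next | data) = Σ P(white next | H) P(H | data) = (5/6)(25/46) + (1/3)(8/23) + (1/6)(5/46) = 27/46.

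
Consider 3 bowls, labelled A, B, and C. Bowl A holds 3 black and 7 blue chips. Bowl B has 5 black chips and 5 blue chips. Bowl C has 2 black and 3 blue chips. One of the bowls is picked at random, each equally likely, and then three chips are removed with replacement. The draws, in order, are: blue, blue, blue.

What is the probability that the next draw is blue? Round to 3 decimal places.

0.632

For each hypothesis, P(data | H) works out to: P(data | bowl A) = (7/10)(7/10)(7/10) = 0.343; P(data | bowl B) = (5/10)(5/10)(5/10) = 0.125; P(data | bowl C) = (3/5)(3/5)(3/5) = 0.216.
Weighting by the prior gives 1/3 · 0.343 = 0.11433, 1/3 · 0.125 = 0.041667, 1/3 · 0.216 = 0.072; these sum to 0.228.
Dividing through by the total gives posterior P(bowl A | data) = 0.50146, P(bowl B | data) = 0.18275, P(bowl C | data) = 0.31579.
So P(blue next | data) = Σ P(blue next | H) P(H | data) = (7/10)(0.50146) + (1/2)(0.18275) + (3/5)(0.31579) = 0.63187.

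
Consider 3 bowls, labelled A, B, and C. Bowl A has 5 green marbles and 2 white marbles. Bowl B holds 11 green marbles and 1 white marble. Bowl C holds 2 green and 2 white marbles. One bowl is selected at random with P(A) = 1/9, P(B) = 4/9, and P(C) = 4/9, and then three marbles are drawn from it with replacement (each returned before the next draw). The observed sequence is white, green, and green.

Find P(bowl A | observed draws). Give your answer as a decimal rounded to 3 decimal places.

0.157

The likelihood of the observed sequence under each hypothesis: P(data | bowl A) = (2/7)(5/7)(5/7) = 0.14577; P(data | bowl B) = (1/12)(11/12)(11/12) = 0.070023; P(data | bowl C) = (2/4)(2/4)(2/4) = 0.125.
Multiplying each by its prior: 1/9 · 0.14577 = 0.016197, 4/9 · 0.070023 = 0.031121, 4/9 · 0.125 = 0.055556; with total 0.10287.
By Bayes' rule, P(bowl A | data) = (0.016197) / (0.10287) = 0.15744.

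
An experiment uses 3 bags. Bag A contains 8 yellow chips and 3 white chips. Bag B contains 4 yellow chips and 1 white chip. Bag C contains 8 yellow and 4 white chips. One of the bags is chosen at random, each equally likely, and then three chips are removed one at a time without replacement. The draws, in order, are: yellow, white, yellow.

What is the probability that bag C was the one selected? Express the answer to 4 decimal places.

0.3146

The likelihood of the observed sequence under each hypothesis: P(data | bag A) = (8/11)(3/10)(7/9) = 28/165; P(data | bag B) = (4/5)(1/4)(3/3) = 1/5; P(data | bag C) = (8/12)(4/11)(7/10) = 28/165.
Weighting by the prior gives 1/3 · 28/165 = 28/495, 1/3 · 1/5 = 1/15, 1/3 · 28/165 = 28/495; with total 89/495.
By Bayes' rule, P(bag C | data) = (28/495) / (89/495) = 28/89.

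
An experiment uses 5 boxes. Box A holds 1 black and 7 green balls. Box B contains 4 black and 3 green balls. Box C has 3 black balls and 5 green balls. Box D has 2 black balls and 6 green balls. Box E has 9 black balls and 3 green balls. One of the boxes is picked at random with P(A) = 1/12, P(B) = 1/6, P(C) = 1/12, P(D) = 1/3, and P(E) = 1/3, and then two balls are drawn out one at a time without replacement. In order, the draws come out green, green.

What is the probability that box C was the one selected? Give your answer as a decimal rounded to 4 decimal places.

0.0961

Under each hypothesis, the probability of the observed sequence is: P(data | box A) = (7/8)(6/7) = 0.75; P(data | box B) = (3/7)(2/6) = 0.14286; P(data | box C) = (5/8)(4/7) = 0.35714; P(data | box D) = (6/8)(5/7) = 0.53571; P(data | box E) = (3/12)(2/11) = 0.045455.
Multiplying each by its prior: 1/12 · 0.75 = 0.0625, 1/6 · 0.14286 = 0.02381, 1/12 · 0.35714 = 0.029762, 1/3 · 0.53571 = 0.17857, 1/3 · 0.045455 = 0.015152; summing to 0.30979.
So P(box C | data) = (0.029762) / (0.30979) = 0.09607.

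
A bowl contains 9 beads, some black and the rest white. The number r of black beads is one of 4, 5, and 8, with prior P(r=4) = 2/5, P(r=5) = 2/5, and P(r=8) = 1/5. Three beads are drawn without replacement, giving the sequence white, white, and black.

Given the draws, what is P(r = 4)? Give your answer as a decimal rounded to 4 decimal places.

Under each hypothesis, the probability of the observed sequence is: P(data | r = 4) = (5/9)(4/8)(4/7) = 10/63; P(data | r = 5) = (4/9)(3/8)(5/7) = 5/42; P(data | r = 8) = (1/9)(0/8) = 0.
Multiplying each by its prior: 2/5 · 10/63 = 4/63, 2/5 · 5/42 = 1/21, 1/5 · 0 = 0; these sum to 1/9.
Hence P(r = 4 | data) = (4/63) / (1/9) = 4/7.

0.5714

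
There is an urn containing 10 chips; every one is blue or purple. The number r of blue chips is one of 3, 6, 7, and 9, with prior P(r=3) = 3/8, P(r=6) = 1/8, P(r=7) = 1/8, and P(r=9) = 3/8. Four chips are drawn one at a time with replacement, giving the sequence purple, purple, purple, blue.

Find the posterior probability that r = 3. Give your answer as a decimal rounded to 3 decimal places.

0.837

Under each hypothesis, the probability of the observed sequence is: P(data | r = 3) = (7/10)(7/10)(7/10)(3/10) = 0.1029; P(data | r = 6) = (4/10)(4/10)(4/10)(6/10) = 0.0384; P(data | r = 7) = (3/10)(3/10)(3/10)(7/10) = 0.0189; P(data | r = 9) = (1/10)(1/10)(1/10)(9/10) = 0.0009.
Multiplying each by its prior: 3/8 · 0.1029 = 0.038587, 1/8 · 0.0384 = 0.0048, 1/8 · 0.0189 = 0.0023625, 3/8 · 0.0009 = 0.0003375; with total 0.046088.
Hence P(r = 3 | data) = (0.038587) / (0.046088) = 0.83727.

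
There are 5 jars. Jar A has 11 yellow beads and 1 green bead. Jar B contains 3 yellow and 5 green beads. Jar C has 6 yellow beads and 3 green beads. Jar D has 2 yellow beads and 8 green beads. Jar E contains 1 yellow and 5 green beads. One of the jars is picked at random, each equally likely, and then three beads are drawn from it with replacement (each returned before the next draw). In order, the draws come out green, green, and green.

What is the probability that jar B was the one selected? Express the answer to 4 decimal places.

0.1779

The likelihood of the observed sequence under each hypothesis: P(data | jar A) = (1/12)(1/12)(1/12) = 0.0005787; P(data | jar B) = (5/8)(5/8)(5/8) = 0.24414; P(data | jar C) = (3/9)(3/9)(3/9) = 0.037037; P(data | jar D) = (8/10)(8/10)(8/10) = 0.512; P(data | jar E) = (5/6)(5/6)(5/6) = 0.5787.
The prior-weighted likelihoods are 1/5 · 0.0005787 = 0.00011574, 1/5 · 0.24414 = 0.048828, 1/5 · 0.037037 = 0.0074074, 1/5 · 0.512 = 0.1024, 1/5 · 0.5787 = 0.11574; with total 0.27449.
So P(jar B | data) = (0.048828) / (0.27449) = 0.17789.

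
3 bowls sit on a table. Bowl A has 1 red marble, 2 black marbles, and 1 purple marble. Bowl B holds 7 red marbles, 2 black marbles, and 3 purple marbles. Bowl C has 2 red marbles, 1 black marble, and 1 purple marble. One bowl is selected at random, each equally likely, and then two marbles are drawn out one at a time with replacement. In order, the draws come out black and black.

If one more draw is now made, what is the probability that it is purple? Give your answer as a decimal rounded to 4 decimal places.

Under each hypothesis, the probability of the observed sequence is: P(data | bowl A) = (2/4)(2/4) = 1/4; P(data | bowl B) = (2/12)(2/12) = 1/36; P(data | bowl C) = (1/4)(1/4) = 1/16.
Multiplying each by its prior: 1/3 · 1/4 = 1/12, 1/3 · 1/36 = 1/108, 1/3 · 1/16 = 1/48; with total 49/432.
Dividing through by the total gives posterior P(bowl A | data) = 36/49, P(bowl B | data) = 4/49, P(bowl C | data) = 9/49.
So P(purple next | data) = Σ P(purple next | H) P(H | data) = (1/4)(36/49) + (1/4)(4/49) + (1/4)(9/49) = 1/4.

0.2500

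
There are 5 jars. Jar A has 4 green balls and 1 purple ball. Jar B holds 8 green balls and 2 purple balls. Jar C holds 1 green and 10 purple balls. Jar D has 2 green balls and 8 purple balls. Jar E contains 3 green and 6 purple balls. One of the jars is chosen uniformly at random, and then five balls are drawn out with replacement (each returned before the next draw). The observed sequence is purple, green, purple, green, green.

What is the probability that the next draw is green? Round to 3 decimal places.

The likelihood of the observed sequence under each hypothesis: P(data | jar A) = (1/5)(4/5)(1/5)(4/5)(4/5) = 0.02048; P(data | jar B) = (2/10)(8/10)(2/10)(8/10)(8/10) = 0.02048; P(data | jar C) = (10/11)(1/11)(10/11)(1/11)(1/11) = 0.00062092; P(data | jar D) = (8/10)(2/10)(8/10)(2/10)(2/10) = 0.00512; P(data | jar E) = (6/9)(3/9)(6/9)(3/9)(3/9) = 0.016461.
The prior-weighted likelihoods are 1/5 · 0.02048 = 0.004096, 1/5 · 0.02048 = 0.004096, 1/5 · 0.00062092 = 0.00012418, 1/5 · 0.00512 = 0.001024, 1/5 · 0.016461 = 0.0032922; these sum to 0.012632.
The posterior is then P(jar A | data) = 0.32425, P(jar B | data) = 0.32425, P(jar C | data) = 0.0098306, P(jar D | data) = 0.081062, P(jar E | data) = 0.26061.
Averaging over the posterior, P(green next | data) = (4/5)(0.32425) + (4/5)(0.32425) + (1/11)(0.0098306) + (1/5)(0.081062) + (1/3)(0.26061) = 0.62277.

0.623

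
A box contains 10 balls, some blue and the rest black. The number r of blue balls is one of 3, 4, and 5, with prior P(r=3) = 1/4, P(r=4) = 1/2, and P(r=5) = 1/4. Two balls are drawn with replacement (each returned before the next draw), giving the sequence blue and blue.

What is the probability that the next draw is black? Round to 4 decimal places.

Compute the likelihood of the observed sequence for each case: P(data | r = 3) = (3/10)(3/10) = 9/100; P(data | r = 4) = (4/10)(4/10) = 4/25; P(data | r = 5) = (5/10)(5/10) = 1/4.
The prior-weighted likelihoods are 1/4 · 9/100 = 9/400, 1/2 · 4/25 = 2/25, 1/4 · 1/4 = 1/16; summing to 33/200.
Normalising, the posterior is P(r = 3 | data) = 3/22, P(r = 4 | data) = 16/33, P(r = 5 | data) = 25/66.
Averaging over the posterior, P(black next | data) = (7/10)(3/22) + (3/5)(16/33) + (1/2)(25/66) = 19/33.

0.5758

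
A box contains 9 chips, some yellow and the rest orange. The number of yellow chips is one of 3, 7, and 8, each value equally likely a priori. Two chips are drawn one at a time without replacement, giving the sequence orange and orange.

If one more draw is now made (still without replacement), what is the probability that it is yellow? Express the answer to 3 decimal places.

For each hypothesis, P(data | H) works out to: P(data | r = 3) = (6/9)(5/8) = 5/12; P(data | r = 7) = (2/9)(1/8) = 1/36; P(data | r = 8) = (1/9)(0/8) = 0.
Weighting by the prior gives 1/3 · 5/12 = 5/36, 1/3 · 1/36 = 1/108, 1/3 · 0 = 0; summing to 4/27.
The posterior is then P(r = 3 | data) = 15/16, P(r = 7 | data) = 1/16, P(r = 8 | data) = 0.
Averaging over the posterior, P(yellow next | data) = (3/7)(15/16) + (1)(1/16) = 13/28.

0.464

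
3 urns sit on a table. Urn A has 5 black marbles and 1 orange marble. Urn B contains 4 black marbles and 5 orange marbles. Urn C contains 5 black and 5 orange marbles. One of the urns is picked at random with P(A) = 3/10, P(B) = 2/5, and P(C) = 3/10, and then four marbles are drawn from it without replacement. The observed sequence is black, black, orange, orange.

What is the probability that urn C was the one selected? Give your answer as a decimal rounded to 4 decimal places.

For each hypothesis, P(data | H) works out to: P(data | urn A) = (5/6)(4/5)(1/4)(0/3) = 0; P(data | urn B) = (4/9)(3/8)(5/7)(4/6) = 5/63; P(data | urn C) = (5/10)(4/9)(5/8)(4/7) = 5/63.
The prior-weighted likelihoods are 3/10 · 0 = 0, 2/5 · 5/63 = 2/63, 3/10 · 5/63 = 1/42; these sum to 1/18.
So P(urn C | data) = (1/42) / (1/18) = 3/7.

0.4286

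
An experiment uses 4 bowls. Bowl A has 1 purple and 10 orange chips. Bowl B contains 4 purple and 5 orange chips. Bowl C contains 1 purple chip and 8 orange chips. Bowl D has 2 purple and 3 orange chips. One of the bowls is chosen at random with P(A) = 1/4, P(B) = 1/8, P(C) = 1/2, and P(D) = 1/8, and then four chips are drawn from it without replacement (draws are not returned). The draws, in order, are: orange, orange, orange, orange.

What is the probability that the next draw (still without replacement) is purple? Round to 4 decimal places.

Under each hypothesis, the probability of the observed sequence is: P(data | bowl A) = (10/11)(9/10)(8/9)(7/8) = 0.63636; P(data | bowl B) = (5/9)(4/8)(3/7)(2/6) = 0.039683; P(data | bowl C) = (8/9)(7/8)(6/7)(5/6) = 0.55556; P(data | bowl D) = (3/5)(2/4)(1/3)(0/2) = 0.
The prior-weighted likelihoods are 1/4 · 0.63636 = 0.15909, 1/8 · 0.039683 = 0.0049603, 1/2 · 0.55556 = 0.27778, 1/8 · 0 = 0; with total 0.44183.
Normalising, the posterior is P(bowl A | data) = 0.36007, P(bowl B | data) = 0.011227, P(bowl C | data) = 0.6287, P(bowl D | data) = 0.
Averaging over the posterior, P(purple next | data) = (1/7)(0.36007) + (4/5)(0.011227) + (1/5)(0.6287) = 0.18616.

0.1862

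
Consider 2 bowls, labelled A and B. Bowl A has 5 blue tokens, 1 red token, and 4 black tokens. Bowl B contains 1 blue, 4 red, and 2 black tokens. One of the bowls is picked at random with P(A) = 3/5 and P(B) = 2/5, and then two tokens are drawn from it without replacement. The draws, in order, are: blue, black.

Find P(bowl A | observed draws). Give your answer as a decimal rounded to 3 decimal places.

For each hypothesis, P(data | H) works out to: P(data | bowl A) = (5/10)(4/9) = 2/9; P(data | bowl B) = (1/7)(2/6) = 1/21.
The prior-weighted likelihoods are 3/5 · 2/9 = 2/15, 2/5 · 1/21 = 2/105; with total 16/105.
So P(bowl A | data) = (2/15) / (16/105) = 7/8.

0.875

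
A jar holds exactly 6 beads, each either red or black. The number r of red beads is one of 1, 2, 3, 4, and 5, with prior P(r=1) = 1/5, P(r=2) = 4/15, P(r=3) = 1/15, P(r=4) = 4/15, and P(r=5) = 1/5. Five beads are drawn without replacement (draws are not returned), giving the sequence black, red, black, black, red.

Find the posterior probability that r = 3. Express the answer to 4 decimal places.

Compute the likelihood of the observed sequence for each case: P(data | r = 1) = (5/6)(1/5)(4/4)(3/3)(0/2) = 0; P(data | r = 2) = (4/6)(2/5)(3/4)(2/3)(1/2) = 1/15; P(data | r = 3) = (3/6)(3/5)(2/4)(1/3)(2/2) = 1/20; P(data | r = 4) = (2/6)(4/5)(1/4)(0/3) = 0; P(data | r = 5) = (1/6)(5/5)(0/4) = 0.
The prior-weighted likelihoods are 1/5 · 0 = 0, 4/15 · 1/15 = 4/225, 1/15 · 1/20 = 1/300, 4/15 · 0 = 0, 1/5 · 0 = 0; with total 19/900.
Therefore the posterior P(r = 3 | data) = (1/300) / (19/900) = 3/19.

0.1579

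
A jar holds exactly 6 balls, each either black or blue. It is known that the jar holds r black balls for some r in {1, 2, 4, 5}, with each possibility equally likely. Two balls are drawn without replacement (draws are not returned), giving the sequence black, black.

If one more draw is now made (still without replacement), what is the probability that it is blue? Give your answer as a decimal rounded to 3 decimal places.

0.382

For each hypothesis, P(data | H) works out to: P(data | r = 1) = (1/6)(0/5) = 0; P(data | r = 2) = (2/6)(1/5) = 1/15; P(data | r = 4) = (4/6)(3/5) = 2/5; P(data | r = 5) = (5/6)(4/5) = 2/3.
Multiplying each by its prior: 1/4 · 0 = 0, 1/4 · 1/15 = 1/60, 1/4 · 2/5 = 1/10, 1/4 · 2/3 = 1/6; these sum to 17/60.
Normalising, the posterior is P(r = 1 | data) = 0, P(r = 2 | data) = 1/17, P(r = 4 | data) = 6/17, P(r = 5 | data) = 10/17.
Averaging over the posterior, P(blue next | data) = (1)(1/17) + (1/2)(6/17) + (1/4)(10/17) = 13/34.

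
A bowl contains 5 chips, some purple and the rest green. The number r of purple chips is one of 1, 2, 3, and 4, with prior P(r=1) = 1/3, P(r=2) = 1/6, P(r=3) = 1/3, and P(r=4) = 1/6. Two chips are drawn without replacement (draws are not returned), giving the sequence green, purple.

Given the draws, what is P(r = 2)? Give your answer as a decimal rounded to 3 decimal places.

For each hypothesis, P(data | H) works out to: P(data | r = 1) = (4/5)(1/4) = 1/5; P(data | r = 2) = (3/5)(2/4) = 3/10; P(data | r = 3) = (2/5)(3/4) = 3/10; P(data | r = 4) = (1/5)(4/4) = 1/5.
The prior-weighted likelihoods are 1/3 · 1/5 = 1/15, 1/6 · 3/10 = 1/20, 1/3 · 3/10 = 1/10, 1/6 · 1/5 = 1/30; with total 1/4.
Hence P(r = 2 | data) = (1/20) / (1/4) = 1/5.

0.200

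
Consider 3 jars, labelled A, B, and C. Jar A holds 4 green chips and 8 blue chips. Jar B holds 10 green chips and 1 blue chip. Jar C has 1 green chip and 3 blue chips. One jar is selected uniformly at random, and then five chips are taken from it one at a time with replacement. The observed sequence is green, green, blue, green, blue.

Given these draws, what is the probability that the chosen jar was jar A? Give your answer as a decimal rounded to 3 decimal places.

0.523

For each hypothesis, P(data | H) works out to: P(data | jar A) = (4/12)(4/12)(8/12)(4/12)(8/12) = 0.016461; P(data | jar B) = (10/11)(10/11)(1/11)(10/11)(1/11) = 0.0062092; P(data | jar C) = (1/4)(1/4)(3/4)(1/4)(3/4) = 0.0087891.
The prior-weighted likelihoods are 1/3 · 0.016461 = 0.005487, 1/3 · 0.0062092 = 0.0020697, 1/3 · 0.0087891 = 0.0029297; with total 0.010486.
So P(jar A | data) = (0.005487) / (0.010486) = 0.52325.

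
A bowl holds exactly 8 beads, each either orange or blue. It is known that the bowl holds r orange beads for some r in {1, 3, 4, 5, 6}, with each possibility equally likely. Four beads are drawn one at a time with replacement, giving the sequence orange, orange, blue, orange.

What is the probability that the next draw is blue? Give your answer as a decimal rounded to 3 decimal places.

0.388

For each hypothesis, P(data | H) works out to: P(data | r = 1) = (1/8)(1/8)(7/8)(1/8) = 0.001709; P(data | r = 3) = (3/8)(3/8)(5/8)(3/8) = 0.032959; P(data | r = 4) = (4/8)(4/8)(4/8)(4/8) = 0.0625; P(data | r = 5) = (5/8)(5/8)(3/8)(5/8) = 0.091553; P(data | r = 6) = (6/8)(6/8)(2/8)(6/8) = 0.10547.
Multiplying each by its prior: 1/5 · 0.001709 = 0.0003418, 1/5 · 0.032959 = 0.0065918, 1/5 · 0.0625 = 0.0125, 1/5 · 0.091553 = 0.018311, 1/5 · 0.10547 = 0.021094; these sum to 0.058838.
The posterior is then P(r = 1 | data) = 0.0058091, P(r = 3 | data) = 0.11203, P(r = 4 | data) = 0.21245, P(r = 5 | data) = 0.3112, P(r = 6 | data) = 0.35851.
So P(blue next | data) = Σ P(blue next | H) P(H | data) = (7/8)(0.0058091) + (5/8)(0.11203) + (1/2)(0.21245) + (3/8)(0.3112) + (1/4)(0.35851) = 0.38766.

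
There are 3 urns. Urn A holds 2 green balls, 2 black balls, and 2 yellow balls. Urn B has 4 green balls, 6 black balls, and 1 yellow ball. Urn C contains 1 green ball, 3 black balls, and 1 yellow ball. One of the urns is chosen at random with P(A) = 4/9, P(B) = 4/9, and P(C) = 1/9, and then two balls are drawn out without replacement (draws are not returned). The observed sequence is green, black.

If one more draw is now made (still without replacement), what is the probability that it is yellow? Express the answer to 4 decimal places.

Under each hypothesis, the probability of the observed sequence is: P(data | urn A) = (2/6)(2/5) = 0.13333; P(data | urn B) = (4/11)(6/10) = 0.21818; P(data | urn C) = (1/5)(3/4) = 0.15.
The prior-weighted likelihoods are 4/9 · 0.13333 = 0.059259, 4/9 · 0.21818 = 0.09697, 1/9 · 0.15 = 0.016667; with total 0.1729.
Dividing through by the total gives posterior P(urn A | data) = 0.34275, P(urn B | data) = 0.56086, P(urn C | data) = 0.096397.
The predictive probability is P(yellow next | data) = (1/2)(0.34275) + (1/9)(0.56086) + (1/3)(0.096397) = 0.26582.

0.2658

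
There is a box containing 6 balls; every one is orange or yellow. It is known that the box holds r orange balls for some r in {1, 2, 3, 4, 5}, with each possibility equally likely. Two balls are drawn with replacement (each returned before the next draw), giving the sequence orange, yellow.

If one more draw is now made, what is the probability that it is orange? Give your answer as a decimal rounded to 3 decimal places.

0.500

For each hypothesis, P(data | H) works out to: P(data | r = 1) = (1/6)(5/6) = 5/36; P(data | r = 2) = (2/6)(4/6) = 2/9; P(data | r = 3) = (3/6)(3/6) = 1/4; P(data | r = 4) = (4/6)(2/6) = 2/9; P(data | r = 5) = (5/6)(1/6) = 5/36.
Multiplying each by its prior: 1/5 · 5/36 = 1/36, 1/5 · 2/9 = 2/45, 1/5 · 1/4 = 1/20, 1/5 · 2/9 = 2/45, 1/5 · 5/36 = 1/36; these sum to 7/36.
Normalising, the posterior is P(r = 1 | data) = 1/7, P(r = 2 | data) = 8/35, P(r = 3 | data) = 9/35, P(r = 4 | data) = 8/35, P(r = 5 | data) = 1/7.
Averaging over the posterior, P(orange next | data) = (1/6)(1/7) + (1/3)(8/35) + (1/2)(9/35) + (2/3)(8/35) + (5/6)(1/7) = 1/2.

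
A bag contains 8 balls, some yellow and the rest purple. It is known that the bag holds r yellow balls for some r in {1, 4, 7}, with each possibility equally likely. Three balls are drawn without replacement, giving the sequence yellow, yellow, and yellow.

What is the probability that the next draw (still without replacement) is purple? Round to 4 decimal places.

0.2615

The likelihood of the observed sequence under each hypothesis: P(data | r = 1) = (1/8)(0/7) = 0; P(data | r = 4) = (4/8)(3/7)(2/6) = 1/14; P(data | r = 7) = (7/8)(6/7)(5/6) = 5/8.
Weighting by the prior gives 1/3 · 0 = 0, 1/3 · 1/14 = 1/42, 1/3 · 5/8 = 5/24; summing to 13/56.
Normalising, the posterior is P(r = 1 | data) = 0, P(r = 4 | data) = 4/39, P(r = 7 | data) = 35/39.
Averaging over the posterior, P(purple next | data) = (4/5)(4/39) + (1/5)(35/39) = 17/65.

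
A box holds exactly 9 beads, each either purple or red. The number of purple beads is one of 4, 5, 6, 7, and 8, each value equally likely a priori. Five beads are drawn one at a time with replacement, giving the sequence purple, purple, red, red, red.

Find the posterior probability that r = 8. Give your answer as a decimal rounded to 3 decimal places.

For each hypothesis, P(data | H) works out to: P(data | r = 4) = (4/9)(4/9)(5/9)(5/9)(5/9) = 0.03387; P(data | r = 5) = (5/9)(5/9)(4/9)(4/9)(4/9) = 0.027096; P(data | r = 6) = (6/9)(6/9)(3/9)(3/9)(3/9) = 0.016461; P(data | r = 7) = (7/9)(7/9)(2/9)(2/9)(2/9) = 0.0066386; P(data | r = 8) = (8/9)(8/9)(1/9)(1/9)(1/9) = 0.0010838.
Multiplying each by its prior: 1/5 · 0.03387 = 0.006774, 1/5 · 0.027096 = 0.0054192, 1/5 · 0.016461 = 0.0032922, 1/5 · 0.0066386 = 0.0013277, 1/5 · 0.0010838 = 0.00021677; with total 0.01703.
By Bayes' rule, P(r = 8 | data) = (0.00021677) / (0.01703) = 0.012729.

0.013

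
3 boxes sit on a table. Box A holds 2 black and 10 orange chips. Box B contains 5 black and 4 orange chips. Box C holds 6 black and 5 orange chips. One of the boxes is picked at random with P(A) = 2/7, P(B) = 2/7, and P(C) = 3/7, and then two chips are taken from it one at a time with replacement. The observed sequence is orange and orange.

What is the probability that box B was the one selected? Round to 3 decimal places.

0.164

For each hypothesis, P(data | H) works out to: P(data | box A) = (10/12)(10/12) = 0.69444; P(data | box B) = (4/9)(4/9) = 0.19753; P(data | box C) = (5/11)(5/11) = 0.20661.
Multiplying each by its prior: 2/7 · 0.69444 = 0.19841, 2/7 · 0.19753 = 0.056437, 3/7 · 0.20661 = 0.088548; with total 0.3434.
Therefore the posterior P(box B | data) = (0.056437) / (0.3434) = 0.16435.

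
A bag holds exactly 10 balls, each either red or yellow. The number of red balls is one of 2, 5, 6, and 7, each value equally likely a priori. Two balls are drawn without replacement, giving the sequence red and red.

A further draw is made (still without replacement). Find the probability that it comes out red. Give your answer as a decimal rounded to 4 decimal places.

Under each hypothesis, the probability of the observed sequence is: P(data | r = 2) = (2/10)(1/9) = 1/45; P(data | r = 5) = (5/10)(4/9) = 2/9; P(data | r = 6) = (6/10)(5/9) = 1/3; P(data | r = 7) = (7/10)(6/9) = 7/15.
Weighting by the prior gives 1/4 · 1/45 = 1/180, 1/4 · 2/9 = 1/18, 1/4 · 1/3 = 1/12, 1/4 · 7/15 = 7/60; summing to 47/180.
Normalising, the posterior is P(r = 2 | data) = 1/47, P(r = 5 | data) = 10/47, P(r = 6 | data) = 15/47, P(r = 7 | data) = 21/47.
Averaging over the posterior, P(red next | data) = (0)(1/47) + (3/8)(10/47) + (1/2)(15/47) + (5/8)(21/47) = 195/376.

0.5186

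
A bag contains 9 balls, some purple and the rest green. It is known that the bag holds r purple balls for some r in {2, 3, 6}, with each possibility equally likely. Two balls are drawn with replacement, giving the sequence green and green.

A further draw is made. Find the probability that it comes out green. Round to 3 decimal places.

0.693

Under each hypothesis, the probability of the observed sequence is: P(data | r = 2) = (7/9)(7/9) = 49/81; P(data | r = 3) = (6/9)(6/9) = 4/9; P(data | r = 6) = (3/9)(3/9) = 1/9.
Multiplying each by its prior: 1/3 · 49/81 = 49/243, 1/3 · 4/9 = 4/27, 1/3 · 1/9 = 1/27; with total 94/243.
Normalising, the posterior is P(r = 2 | data) = 49/94, P(r = 3 | data) = 18/47, P(r = 6 | data) = 9/94.
So P(green next | data) = Σ P(green next | H) P(H | data) = (7/9)(49/94) + (2/3)(18/47) + (1/3)(9/94) = 293/423.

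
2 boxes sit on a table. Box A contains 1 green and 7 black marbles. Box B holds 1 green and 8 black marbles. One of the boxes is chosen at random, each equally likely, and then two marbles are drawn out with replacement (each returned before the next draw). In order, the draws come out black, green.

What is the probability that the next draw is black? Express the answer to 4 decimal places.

0.8816

Compute the likelihood of the observed sequence for each case: P(data | box A) = (7/8)(1/8) = 0.10938; P(data | box B) = (8/9)(1/9) = 0.098765.
Weighting by the prior gives 1/2 · 0.10938 = 0.054688, 1/2 · 0.098765 = 0.049383; these sum to 0.10407.
The posterior is then P(box A | data) = 0.52549, P(box B | data) = 0.47451.
Averaging over the posterior, P(black next | data) = (7/8)(0.52549) + (8/9)(0.47451) = 0.88159.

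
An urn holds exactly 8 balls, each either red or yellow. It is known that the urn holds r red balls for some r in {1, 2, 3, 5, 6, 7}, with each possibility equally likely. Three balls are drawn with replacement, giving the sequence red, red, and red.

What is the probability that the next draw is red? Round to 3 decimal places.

0.767

Under each hypothesis, the probability of the observed sequence is: P(data | r = 1) = (1/8)(1/8)(1/8) = 0.0019531; P(data | r = 2) = (2/8)(2/8)(2/8) = 0.015625; P(data | r = 3) = (3/8)(3/8)(3/8) = 0.052734; P(data | r = 5) = (5/8)(5/8)(5/8) = 0.24414; P(data | r = 6) = (6/8)(6/8)(6/8) = 0.42188; P(data | r = 7) = (7/8)(7/8)(7/8) = 0.66992.
Multiplying each by its prior: 1/6 · 0.0019531 = 0.00032552, 1/6 · 0.015625 = 0.0026042, 1/6 · 0.052734 = 0.0087891, 1/6 · 0.24414 = 0.04069, 1/6 · 0.42188 = 0.070312, 1/6 · 0.66992 = 0.11165; with total 0.23438.
Dividing through by the total gives posterior P(r = 1 | data) = 0.0013889, P(r = 2 | data) = 0.011111, P(r = 3 | data) = 0.0375, P(r = 5 | data) = 0.17361, P(r = 6 | data) = 0.3, P(r = 7 | data) = 0.47639.
So P(red next | data) = Σ P(red next | H) P(H | data) = (1/8)(0.0013889) + (1/4)(0.011111) + (3/8)(0.0375) + (5/8)(0.17361) + (3/4)(0.3) + (7/8)(0.47639) = 0.76736.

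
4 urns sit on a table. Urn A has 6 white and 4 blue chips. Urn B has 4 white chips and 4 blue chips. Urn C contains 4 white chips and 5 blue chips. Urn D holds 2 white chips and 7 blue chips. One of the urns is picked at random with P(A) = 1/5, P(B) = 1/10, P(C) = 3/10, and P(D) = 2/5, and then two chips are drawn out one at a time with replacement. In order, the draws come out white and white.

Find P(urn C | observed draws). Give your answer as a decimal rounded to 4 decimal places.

The likelihood of the observed sequence under each hypothesis: P(data | urn A) = (6/10)(6/10) = 0.36; P(data | urn B) = (4/8)(4/8) = 0.25; P(data | urn C) = (4/9)(4/9) = 0.19753; P(data | urn D) = (2/9)(2/9) = 0.049383.
Weighting by the prior gives 1/5 · 0.36 = 0.072, 1/10 · 0.25 = 0.025, 3/10 · 0.19753 = 0.059259, 2/5 · 0.049383 = 0.019753; summing to 0.17601.
Hence P(urn C | data) = (0.059259) / (0.17601) = 0.33668.

0.3367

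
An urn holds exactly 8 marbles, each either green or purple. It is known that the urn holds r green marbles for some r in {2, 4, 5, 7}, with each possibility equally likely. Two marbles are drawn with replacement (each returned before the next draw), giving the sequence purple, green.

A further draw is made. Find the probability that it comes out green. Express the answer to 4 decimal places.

0.5300

The likelihood of the observed sequence under each hypothesis: P(data | r = 2) = (6/8)(2/8) = 3/16; P(data | r = 4) = (4/8)(4/8) = 1/4; P(data | r = 5) = (3/8)(5/8) = 15/64; P(data | r = 7) = (1/8)(7/8) = 7/64.
Multiplying each by its prior: 1/4 · 3/16 = 3/64, 1/4 · 1/4 = 1/16, 1/4 · 15/64 = 15/256, 1/4 · 7/64 = 7/256; summing to 25/128.
Dividing through by the total gives posterior P(r = 2 | data) = 6/25, P(r = 4 | data) = 8/25, P(r = 5 | data) = 3/10, P(r = 7 | data) = 7/50.
So P(green next | data) = Σ P(green next | H) P(H | data) = (1/4)(6/25) + (1/2)(8/25) + (5/8)(3/10) + (7/8)(7/50) = 53/100.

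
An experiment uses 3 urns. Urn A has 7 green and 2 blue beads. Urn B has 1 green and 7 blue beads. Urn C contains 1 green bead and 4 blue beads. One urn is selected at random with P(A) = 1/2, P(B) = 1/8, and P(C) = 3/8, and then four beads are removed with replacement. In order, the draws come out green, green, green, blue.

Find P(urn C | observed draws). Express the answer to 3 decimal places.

Compute the likelihood of the observed sequence for each case: P(data | urn A) = (7/9)(7/9)(7/9)(2/9) = 0.10456; P(data | urn B) = (1/8)(1/8)(1/8)(7/8) = 0.001709; P(data | urn C) = (1/5)(1/5)(1/5)(4/5) = 0.0064.
Weighting by the prior gives 1/2 · 0.10456 = 0.052279, 1/8 · 0.001709 = 0.00021362, 3/8 · 0.0064 = 0.0024; summing to 0.054892.
Therefore the posterior P(urn C | data) = (0.0024) / (0.054892) = 0.043722.

0.044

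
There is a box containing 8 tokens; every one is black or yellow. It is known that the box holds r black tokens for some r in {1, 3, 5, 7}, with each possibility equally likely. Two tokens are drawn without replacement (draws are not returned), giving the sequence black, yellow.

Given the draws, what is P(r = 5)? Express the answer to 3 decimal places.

0.341

Compute the likelihood of the observed sequence for each case: P(data | r = 1) = (1/8)(7/7) = 1/8; P(data | r = 3) = (3/8)(5/7) = 15/56; P(data | r = 5) = (5/8)(3/7) = 15/56; P(data | r = 7) = (7/8)(1/7) = 1/8.
The prior-weighted likelihoods are 1/4 · 1/8 = 1/32, 1/4 · 15/56 = 15/224, 1/4 · 15/56 = 15/224, 1/4 · 1/8 = 1/32; these sum to 11/56.
Therefore the posterior P(r = 5 | data) = (15/224) / (11/56) = 15/44.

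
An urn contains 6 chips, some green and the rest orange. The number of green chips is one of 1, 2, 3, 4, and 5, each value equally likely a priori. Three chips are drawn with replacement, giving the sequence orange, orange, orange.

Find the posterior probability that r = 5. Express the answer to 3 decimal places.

Under each hypothesis, the probability of the observed sequence is: P(data | r = 1) = (5/6)(5/6)(5/6) = 0.5787; P(data | r = 2) = (4/6)(4/6)(4/6) = 0.2963; P(data | r = 3) = (3/6)(3/6)(3/6) = 0.125; P(data | r = 4) = (2/6)(2/6)(2/6) = 0.037037; P(data | r = 5) = (1/6)(1/6)(1/6) = 0.0046296.
The prior-weighted likelihoods are 1/5 · 0.5787 = 0.11574, 1/5 · 0.2963 = 0.059259, 1/5 · 0.125 = 0.025, 1/5 · 0.037037 = 0.0074074, 1/5 · 0.0046296 = 0.00092593; summing to 0.20833.
Therefore the posterior P(r = 5 | data) = (0.00092593) / (0.20833) = 0.0044444.

0.004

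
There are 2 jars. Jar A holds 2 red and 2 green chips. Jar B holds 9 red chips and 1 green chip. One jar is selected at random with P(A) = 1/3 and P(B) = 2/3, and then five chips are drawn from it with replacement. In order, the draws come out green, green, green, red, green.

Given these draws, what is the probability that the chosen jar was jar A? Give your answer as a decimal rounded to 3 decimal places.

0.994

Under each hypothesis, the probability of the observed sequence is: P(data | jar A) = (2/4)(2/4)(2/4)(2/4)(2/4) = 0.03125; P(data | jar B) = (1/10)(1/10)(1/10)(9/10)(1/10) = 9e-05.
The prior-weighted likelihoods are 1/3 · 0.03125 = 0.010417, 2/3 · 9e-05 = 6e-05; with total 0.010477.
Therefore the posterior P(jar A | data) = (0.010417) / (0.010477) = 0.99427.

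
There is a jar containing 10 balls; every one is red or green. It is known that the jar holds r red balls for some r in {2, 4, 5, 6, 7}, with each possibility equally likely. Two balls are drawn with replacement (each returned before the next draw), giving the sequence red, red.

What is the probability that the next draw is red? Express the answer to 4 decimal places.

0.5815

Compute the likelihood of the observed sequence for each case: P(data | r = 2) = (2/10)(2/10) = 1/25; P(data | r = 4) = (4/10)(4/10) = 4/25; P(data | r = 5) = (5/10)(5/10) = 1/4; P(data | r = 6) = (6/10)(6/10) = 9/25; P(data | r = 7) = (7/10)(7/10) = 49/100.
Multiplying each by its prior: 1/5 · 1/25 = 1/125, 1/5 · 4/25 = 4/125, 1/5 · 1/4 = 1/20, 1/5 · 9/25 = 9/125, 1/5 · 49/100 = 49/500; these sum to 13/50.
Dividing through by the total gives posterior P(r = 2 | data) = 2/65, P(r = 4 | data) = 8/65, P(r = 5 | data) = 5/26, P(r = 6 | data) = 18/65, P(r = 7 | data) = 49/130.
Averaging over the posterior, P(red next | data) = (1/5)(2/65) + (2/5)(8/65) + (1/2)(5/26) + (3/5)(18/65) + (7/10)(49/130) = 189/325.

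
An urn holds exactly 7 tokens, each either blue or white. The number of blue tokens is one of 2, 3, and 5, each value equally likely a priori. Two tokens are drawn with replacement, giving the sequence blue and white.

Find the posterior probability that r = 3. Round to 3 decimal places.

Compute the likelihood of the observed sequence for each case: P(data | r = 2) = (2/7)(5/7) = 10/49; P(data | r = 3) = (3/7)(4/7) = 12/49; P(data | r = 5) = (5/7)(2/7) = 10/49.
Weighting by the prior gives 1/3 · 10/49 = 10/147, 1/3 · 12/49 = 4/49, 1/3 · 10/49 = 10/147; with total 32/147.
So P(r = 3 | data) = (4/49) / (32/147) = 3/8.

0.375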